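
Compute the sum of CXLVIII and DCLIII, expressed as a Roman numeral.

CXLVIII = 148
DCLIII = 653
148 + 653 = 801

DCCCI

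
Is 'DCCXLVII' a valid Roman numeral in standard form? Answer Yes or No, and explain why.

'DCCXLVII': Check the rules: uses only the symbols I, V, X, L, C, D, M; no symbol is repeated more than three times in a row; V, L and D each appear at most once; the only place a smaller symbol precedes a larger one is the allowed subtractive pair XL, the symbol right after such a pair (if any) is smaller than the pair's first symbol, and otherwise the values never increase from left to right. Value: D (500) + C (100) + C (100) + XL (40) + V (5) + I (1) + I (1) = 747. So it is a valid standard Roman numeral.

Yes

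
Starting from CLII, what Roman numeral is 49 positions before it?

CLII = 152
152 - 49 = 103

CIII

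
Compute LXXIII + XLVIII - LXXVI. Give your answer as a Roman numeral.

LXXIII = 73, XLVIII = 48, LXXVI = 76
73 + 48 = 121
121 - 76 = 45

XLV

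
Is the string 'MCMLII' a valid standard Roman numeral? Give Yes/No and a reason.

'MCMLII': Check the rules: uses only the symbols I, V, X, L, C, D, M; no symbol is repeated more than three times in a row; V, L and D each appear at most once; the only place a smaller symbol precedes a larger one is the allowed subtractive pair CM, the symbol right after such a pair (if any) is smaller than the pair's first symbol, and otherwise the values never increase from left to right. Value: M (1000) + CM (900) + L (50) + I (1) + I (1) = 1952. So it is a valid standard Roman numeral.

Yes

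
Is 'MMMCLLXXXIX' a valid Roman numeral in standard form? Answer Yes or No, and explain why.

'MMMCLLXXXIX': L should not appear more than once

No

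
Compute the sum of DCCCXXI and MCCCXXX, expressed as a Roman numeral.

DCCCXXI = 821
MCCCXXX = 1330
821 + 1330 = 2151

MMCLI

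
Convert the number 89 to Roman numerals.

Convert 89 to Roman numerals:
  89 contains 1×50 (L)
  39 contains 3×10 (XXX)
  9 contains 1×9 (IX)

LXXXIX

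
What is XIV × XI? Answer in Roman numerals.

XIV = 14
XI = 11
14 × 11 = 154

CLIV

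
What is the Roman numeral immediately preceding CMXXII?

CMXXII = 922, so the previous integer is 922 - 1 = 921

CMXXI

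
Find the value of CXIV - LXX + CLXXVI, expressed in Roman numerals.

CXIV = 114, LXX = 70, CLXXVI = 176
114 - 70 = 44
44 + 176 = 220

CCXX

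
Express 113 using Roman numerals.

Convert 113 to Roman numerals:
  113 contains 1×100 (C)
  13 contains 1×10 (X)
  3 contains 3×1 (III)

CXIII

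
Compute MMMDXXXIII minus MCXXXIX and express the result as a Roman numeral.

MMMDXXXIII = 3533
MCXXXIX = 1139
3533 - 1139 = 2394

MMCCCXCIV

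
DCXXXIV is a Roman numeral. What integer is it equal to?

DCXXXIV: D=500, C=100, X=10, X=10, X=10, IV=4
500 + 100 + 10 + 10 + 10 + 4 = 634

634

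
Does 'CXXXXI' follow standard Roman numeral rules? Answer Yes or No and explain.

'CXXXXI': More than 3 consecutive X's

No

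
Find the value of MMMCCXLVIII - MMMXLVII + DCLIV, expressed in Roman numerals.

MMMCCXLVIII = 3248, MMMXLVII = 3047, DCLIV = 654
3248 - 3047 = 201
201 + 654 = 855

DCCCLV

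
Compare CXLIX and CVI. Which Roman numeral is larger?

CXLIX = 149
CVI = 106
149 is larger

CXLIX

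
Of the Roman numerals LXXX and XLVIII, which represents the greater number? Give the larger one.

LXXX = 80
XLVIII = 48
80 is larger

LXXX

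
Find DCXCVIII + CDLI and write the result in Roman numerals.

DCXCVIII = 698
CDLI = 451
698 + 451 = 1149

MCXLIX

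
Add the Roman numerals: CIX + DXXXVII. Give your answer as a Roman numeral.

CIX = 109
DXXXVII = 537
109 + 537 = 646

DCXLVI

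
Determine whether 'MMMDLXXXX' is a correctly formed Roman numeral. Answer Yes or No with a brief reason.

'MMMDLXXXX': More than 3 consecutive X's

No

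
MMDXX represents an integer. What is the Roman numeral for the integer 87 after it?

MMDXX = 2520
2520 + 87 = 2607

MMDCVII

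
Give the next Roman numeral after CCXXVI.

CCXXVI = 226, so the next integer is 226 + 1 = 227

CCXXVII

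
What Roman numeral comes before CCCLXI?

CCCLXI = 361, so the previous integer is 361 - 1 = 360

CCCLX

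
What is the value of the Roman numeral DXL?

DXL: D=500, XL=40
500 + 40 = 540

540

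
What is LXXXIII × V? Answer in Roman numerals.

LXXXIII = 83
V = 5
83 × 5 = 415

CDXV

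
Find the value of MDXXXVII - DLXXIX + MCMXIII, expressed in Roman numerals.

MDXXXVII = 1537, DLXXIX = 579, MCMXIII = 1913
1537 - 579 = 958
958 + 1913 = 2871

MMDCCCLXXI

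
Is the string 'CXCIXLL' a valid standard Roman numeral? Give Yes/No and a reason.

'CXCIXLL': L should not appear more than once

No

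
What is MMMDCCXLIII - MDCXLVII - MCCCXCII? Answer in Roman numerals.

MMMDCCXLIII = 3743, MDCXLVII = 1647, MCCCXCII = 1392
3743 - 1647 = 2096
2096 - 1392 = 704

DCCIV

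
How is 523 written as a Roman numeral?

Convert 523 to Roman numerals:
  523 contains 1×500 (D)
  23 contains 2×10 (XX)
  3 contains 3×1 (III)

DXXIII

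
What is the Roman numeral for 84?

Convert 84 to Roman numerals:
  84 contains 1×50 (L)
  34 contains 3×10 (XXX)
  4 contains 1×4 (IV)

LXXXIV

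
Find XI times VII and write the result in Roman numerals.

XI = 11
VII = 7
11 × 7 = 77

LXXVII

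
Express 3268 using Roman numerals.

Convert 3268 to Roman numerals:
  3268 contains 3×1000 (MMM)
  268 contains 2×100 (CC)
  68 contains 1×50 (L)
  18 contains 1×10 (X)
  8 contains 1×5 (V)
  3 contains 3×1 (III)

MMMCCLXVIII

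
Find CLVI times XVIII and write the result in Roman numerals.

CLVI = 156
XVIII = 18
156 × 18 = 2808

MMDCCCVIII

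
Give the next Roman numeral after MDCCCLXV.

MDCCCLXV = 1865; next is 1866

MDCCCLXVI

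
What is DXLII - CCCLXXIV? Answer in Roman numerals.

DXLII = 542
CCCLXXIV = 374
542 - 374 = 168

CLXVIII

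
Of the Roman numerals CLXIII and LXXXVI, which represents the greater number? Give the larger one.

CLXIII = 163
LXXXVI = 86
163 is larger

CLXIII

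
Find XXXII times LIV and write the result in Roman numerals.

XXXII = 32
LIV = 54
32 × 54 = 1728

MDCCXXVIII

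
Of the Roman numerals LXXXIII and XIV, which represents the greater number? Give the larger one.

LXXXIII = 83
XIV = 14
83 is larger

LXXXIII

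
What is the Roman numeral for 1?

Convert 1 to Roman numerals:
  1 contains 1×1 (I)

I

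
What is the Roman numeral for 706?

Convert 706 to Roman numerals:
  706 contains 1×500 (D)
  206 contains 2×100 (CC)
  6 contains 1×5 (V)
  1 contains 1×1 (I)

DCCVI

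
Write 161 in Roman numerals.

Convert 161 to Roman numerals:
  161 contains 1×100 (C)
  61 contains 1×50 (L)
  11 contains 1×10 (X)
  1 contains 1×1 (I)

CLXI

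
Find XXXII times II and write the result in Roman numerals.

XXXII = 32
II = 2
32 × 2 = 64

LXIV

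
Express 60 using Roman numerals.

Convert 60 to Roman numerals:
  60 contains 1×50 (L)
  10 contains 1×10 (X)

LX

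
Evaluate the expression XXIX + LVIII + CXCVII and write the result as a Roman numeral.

XXIX = 29, LVIII = 58, CXCVII = 197
29 + 58 = 87
87 + 197 = 284

CCLXXXIV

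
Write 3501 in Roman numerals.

Convert 3501 to Roman numerals:
  3501 contains 3×1000 (MMM)
  501 contains 1×500 (D)
  1 contains 1×1 (I)

MMMDI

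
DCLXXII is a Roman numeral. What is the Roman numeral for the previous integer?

DCLXXII = 672; previous is 671

DCLXXI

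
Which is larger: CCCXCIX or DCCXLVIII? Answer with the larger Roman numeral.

CCCXCIX = 399
DCCXLVIII = 748
748 is larger

DCCXLVIII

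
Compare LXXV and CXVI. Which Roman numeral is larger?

LXXV = 75
CXVI = 116
116 is larger

CXVI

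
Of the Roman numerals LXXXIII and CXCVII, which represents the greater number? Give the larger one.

LXXXIII = 83
CXCVII = 197
197 is larger

CXCVII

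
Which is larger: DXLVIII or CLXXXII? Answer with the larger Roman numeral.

DXLVIII = 548
CLXXXII = 182
548 is larger

DXLVIII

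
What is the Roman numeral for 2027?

Convert 2027 to Roman numerals:
  2027 contains 2×1000 (MM)
  27 contains 2×10 (XX)
  7 contains 1×5 (V)
  2 contains 2×1 (II)

MMXXVII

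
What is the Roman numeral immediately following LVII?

LVII = 57, so the next integer is 57 + 1 = 58

LVIII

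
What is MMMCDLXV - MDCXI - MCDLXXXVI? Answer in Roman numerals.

MMMCDLXV = 3465, MDCXI = 1611, MCDLXXXVI = 1486
3465 - 1611 = 1854
1854 - 1486 = 368

CCCLXVIII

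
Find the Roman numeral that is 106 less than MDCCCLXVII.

MDCCCLXVII = 1867
1867 - 106 = 1761

MDCCLXI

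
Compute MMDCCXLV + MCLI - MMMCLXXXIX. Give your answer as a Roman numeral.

MMDCCXLV = 2745, MCLI = 1151, MMMCLXXXIX = 3189
2745 + 1151 = 3896
3896 - 3189 = 707

DCCVII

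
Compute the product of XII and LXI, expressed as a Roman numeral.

XII = 12
LXI = 61
12 × 61 = 732

DCCXXXII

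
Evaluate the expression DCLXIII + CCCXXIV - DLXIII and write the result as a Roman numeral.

DCLXIII = 663, CCCXXIV = 324, DLXIII = 563
663 + 324 = 987
987 - 563 = 424

CDXXIV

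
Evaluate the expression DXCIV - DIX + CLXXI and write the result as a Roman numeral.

DXCIV = 594, DIX = 509, CLXXI = 171
594 - 509 = 85
85 + 171 = 256

CCLVI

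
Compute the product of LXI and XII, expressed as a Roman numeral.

LXI = 61
XII = 12
61 × 12 = 732

DCCXXXII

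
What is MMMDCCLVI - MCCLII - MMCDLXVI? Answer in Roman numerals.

MMMDCCLVI = 3756, MCCLII = 1252, MMCDLXVI = 2466
3756 - 1252 = 2504
2504 - 2466 = 38

XXXVIII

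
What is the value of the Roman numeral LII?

LII: L=50, I=1, I=1
50 + 1 + 1 = 52

52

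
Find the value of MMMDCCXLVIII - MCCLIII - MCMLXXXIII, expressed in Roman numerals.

MMMDCCXLVIII = 3748, MCCLIII = 1253, MCMLXXXIII = 1983
3748 - 1253 = 2495
2495 - 1983 = 512

DXII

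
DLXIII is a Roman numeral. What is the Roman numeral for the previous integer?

DLXIII = 563; previous is 562

DLXII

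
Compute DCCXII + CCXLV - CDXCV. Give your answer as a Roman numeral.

DCCXII = 712, CCXLV = 245, CDXCV = 495
712 + 245 = 957
957 - 495 = 462

CDLXII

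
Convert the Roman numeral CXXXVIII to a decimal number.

CXXXVIII: C=100, X=10, X=10, X=10, V=5, I=1, I=1, I=1
100 + 10 + 10 + 10 + 5 + 1 + 1 + 1 = 138

138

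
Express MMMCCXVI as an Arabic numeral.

MMMCCXVI: M=1000, M=1000, M=1000, C=100, C=100, X=10, V=5, I=1
1000 + 1000 + 1000 + 100 + 100 + 10 + 5 + 1 = 3216

3216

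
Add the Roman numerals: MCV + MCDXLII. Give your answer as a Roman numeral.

MCV = 1105
MCDXLII = 1442
1105 + 1442 = 2547

MMDXLVII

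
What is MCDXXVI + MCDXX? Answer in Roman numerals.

MCDXXVI = 1426
MCDXX = 1420
1426 + 1420 = 2846

MMDCCCXLVI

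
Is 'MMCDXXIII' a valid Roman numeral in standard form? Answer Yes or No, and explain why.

'MMCDXXIII': Check the rules: uses only the symbols I, V, X, L, C, D, M; no symbol is repeated more than three times in a row; V, L and D each appear at most once; the only place a smaller symbol precedes a larger one is the allowed subtractive pair CD, the symbol right after such a pair (if any) is smaller than the pair's first symbol, and otherwise the values never increase from left to right. Value: M (1000) + M (1000) + CD (400) + X (10) + X (10) + I (1) + I (1) + I (1) = 2423. So it is a valid standard Roman numeral.

Yes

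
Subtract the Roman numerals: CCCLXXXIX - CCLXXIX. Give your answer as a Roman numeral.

CCCLXXXIX = 389
CCLXXIX = 279
389 - 279 = 110

CX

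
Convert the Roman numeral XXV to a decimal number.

XXV: X=10, X=10, V=5
10 + 10 + 5 = 25

25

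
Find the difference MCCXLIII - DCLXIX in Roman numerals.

MCCXLIII = 1243
DCLXIX = 669
1243 - 669 = 574

DLXXIV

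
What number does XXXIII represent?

XXXIII: X=10, X=10, X=10, I=1, I=1, I=1
10 + 10 + 10 + 1 + 1 + 1 = 33

33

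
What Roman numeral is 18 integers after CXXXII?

CXXXII = 132
132 + 18 = 150

CL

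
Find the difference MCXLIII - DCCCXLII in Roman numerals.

MCXLIII = 1143
DCCCXLII = 842
1143 - 842 = 301

CCCI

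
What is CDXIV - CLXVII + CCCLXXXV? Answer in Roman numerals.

CDXIV = 414, CLXVII = 167, CCCLXXXV = 385
414 - 167 = 247
247 + 385 = 632

DCXXXII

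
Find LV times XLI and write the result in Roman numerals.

LV = 55
XLI = 41
55 × 41 = 2255

MMCCLV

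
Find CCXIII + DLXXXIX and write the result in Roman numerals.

CCXIII = 213
DLXXXIX = 589
213 + 589 = 802

DCCCII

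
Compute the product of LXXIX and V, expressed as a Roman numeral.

LXXIX = 79
V = 5
79 × 5 = 395

CCCXCV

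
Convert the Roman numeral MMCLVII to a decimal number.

MMCLVII: M=1000, M=1000, C=100, L=50, V=5, I=1, I=1
1000 + 1000 + 100 + 50 + 5 + 1 + 1 = 2157

2157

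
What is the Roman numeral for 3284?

Convert 3284 to Roman numerals:
  3284 contains 3×1000 (MMM)
  284 contains 2×100 (CC)
  84 contains 1×50 (L)
  34 contains 3×10 (XXX)
  4 contains 1×4 (IV)

MMMCCLXXXIV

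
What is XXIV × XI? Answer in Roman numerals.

XXIV = 24
XI = 11
24 × 11 = 264

CCLXIV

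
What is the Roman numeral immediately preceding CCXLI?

CCXLI = 241, so the previous integer is 241 - 1 = 240

CCXL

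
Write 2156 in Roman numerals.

Convert 2156 to Roman numerals:
  2156 contains 2×1000 (MM)
  156 contains 1×100 (C)
  56 contains 1×50 (L)
  6 contains 1×5 (V)
  1 contains 1×1 (I)

MMCLVI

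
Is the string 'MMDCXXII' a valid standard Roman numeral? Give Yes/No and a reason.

'MMDCXXII': Check the rules: uses only the symbols I, V, X, L, C, D, M; no symbol is repeated more than three times in a row; V, L and D each appear at most once; no smaller symbol precedes a larger one (values never increase from left to right). Value: M (1000) + M (1000) + D (500) + C (100) + X (10) + X (10) + I (1) + I (1) = 2622. So it is a valid standard Roman numeral.

Yes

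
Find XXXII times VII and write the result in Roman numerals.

XXXII = 32
VII = 7
32 × 7 = 224

CCXXIV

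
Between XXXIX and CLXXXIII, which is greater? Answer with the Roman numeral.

XXXIX = 39
CLXXXIII = 183
183 is larger

CLXXXIII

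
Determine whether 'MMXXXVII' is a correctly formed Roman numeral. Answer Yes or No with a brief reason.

'MMXXXVII': Check the rules: uses only the symbols I, V, X, L, C, D, M; no symbol is repeated more than three times in a row; V, L and D each appear at most once; no smaller symbol precedes a larger one (values never increase from left to right). Value: M (1000) + M (1000) + X (10) + X (10) + X (10) + V (5) + I (1) + I (1) = 2037. So it is a valid standard Roman numeral.

Yes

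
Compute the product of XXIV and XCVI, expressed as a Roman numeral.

XXIV = 24
XCVI = 96
24 × 96 = 2304

MMCCCIV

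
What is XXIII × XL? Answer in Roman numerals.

XXIII = 23
XL = 40
23 × 40 = 920

CMXX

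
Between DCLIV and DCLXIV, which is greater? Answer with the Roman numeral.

DCLIV = 654
DCLXIV = 664
664 is larger

DCLXIV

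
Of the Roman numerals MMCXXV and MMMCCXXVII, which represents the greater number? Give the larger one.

MMCXXV = 2125
MMMCCXXVII = 3227
3227 is larger

MMMCCXXVII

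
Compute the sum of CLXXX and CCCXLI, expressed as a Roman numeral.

CLXXX = 180
CCCXLI = 341
180 + 341 = 521

DXXI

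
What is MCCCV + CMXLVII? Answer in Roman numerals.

MCCCV = 1305
CMXLVII = 947
1305 + 947 = 2252

MMCCLII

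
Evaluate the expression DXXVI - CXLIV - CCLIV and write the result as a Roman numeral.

DXXVI = 526, CXLIV = 144, CCLIV = 254
526 - 144 = 382
382 - 254 = 128

CXXVIII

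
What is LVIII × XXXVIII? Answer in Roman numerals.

LVIII = 58
XXXVIII = 38
58 × 38 = 2204

MMCCIV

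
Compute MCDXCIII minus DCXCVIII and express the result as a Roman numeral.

MCDXCIII = 1493
DCXCVIII = 698
1493 - 698 = 795

DCCXCV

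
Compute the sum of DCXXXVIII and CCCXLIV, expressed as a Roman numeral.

DCXXXVIII = 638
CCCXLIV = 344
638 + 344 = 982

CMLXXXII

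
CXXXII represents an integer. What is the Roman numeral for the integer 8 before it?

CXXXII = 132
132 - 8 = 124

CXXIV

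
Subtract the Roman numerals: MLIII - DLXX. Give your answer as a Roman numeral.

MLIII = 1053
DLXX = 570
1053 - 570 = 483

CDLXXXIII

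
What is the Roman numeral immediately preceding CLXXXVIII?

CLXXXVIII = 188; previous is 187

CLXXXVII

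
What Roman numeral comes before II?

II = 2; previous is 1

I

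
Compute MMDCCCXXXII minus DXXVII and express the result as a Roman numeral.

MMDCCCXXXII = 2832
DXXVII = 527
2832 - 527 = 2305

MMCCCV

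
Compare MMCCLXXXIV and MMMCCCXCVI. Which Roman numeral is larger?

MMCCLXXXIV = 2284
MMMCCCXCVI = 3396
3396 is larger

MMMCCCXCVI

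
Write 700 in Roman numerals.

Convert 700 to Roman numerals:
  700 contains 1×500 (D)
  200 contains 2×100 (CC)

DCC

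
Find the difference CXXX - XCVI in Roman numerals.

CXXX = 130
XCVI = 96
130 - 96 = 34

XXXIV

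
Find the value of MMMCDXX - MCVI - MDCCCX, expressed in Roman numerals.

MMMCDXX = 3420, MCVI = 1106, MDCCCX = 1810
3420 - 1106 = 2314
2314 - 1810 = 504

DIV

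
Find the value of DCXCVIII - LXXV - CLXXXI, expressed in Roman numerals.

DCXCVIII = 698, LXXV = 75, CLXXXI = 181
698 - 75 = 623
623 - 181 = 442

CDXLII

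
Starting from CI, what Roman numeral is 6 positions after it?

CI = 101
101 + 6 = 107

CVII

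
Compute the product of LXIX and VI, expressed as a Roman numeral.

LXIX = 69
VI = 6
69 × 6 = 414

CDXIV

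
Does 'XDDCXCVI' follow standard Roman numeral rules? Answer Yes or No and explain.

'XDDCXCVI': D should not appear more than once

No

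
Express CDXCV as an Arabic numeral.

CDXCV: CD=400, XC=90, V=5
400 + 90 + 5 = 495

495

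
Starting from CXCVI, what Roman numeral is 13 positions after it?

CXCVI = 196
196 + 13 = 209

CCIX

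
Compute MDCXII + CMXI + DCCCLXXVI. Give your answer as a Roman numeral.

MDCXII = 1612, CMXI = 911, DCCCLXXVI = 876
1612 + 911 = 2523
2523 + 876 = 3399

MMMCCCXCIX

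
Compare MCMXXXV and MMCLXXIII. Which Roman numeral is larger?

MCMXXXV = 1935
MMCLXXIII = 2173
2173 is larger

MMCLXXIII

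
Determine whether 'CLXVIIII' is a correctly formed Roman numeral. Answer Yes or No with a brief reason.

'CLXVIIII': More than 3 consecutive I's

No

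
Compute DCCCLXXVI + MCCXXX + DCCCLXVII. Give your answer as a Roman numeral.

DCCCLXXVI = 876, MCCXXX = 1230, DCCCLXVII = 867
876 + 1230 = 2106
2106 + 867 = 2973

MMCMLXXIII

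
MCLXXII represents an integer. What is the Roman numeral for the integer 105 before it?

MCLXXII = 1172
1172 - 105 = 1067

MLXVII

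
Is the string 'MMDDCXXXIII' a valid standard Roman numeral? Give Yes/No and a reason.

'MMDDCXXXIII': D should not appear more than once

No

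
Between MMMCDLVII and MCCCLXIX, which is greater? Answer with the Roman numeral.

MMMCDLVII = 3457
MCCCLXIX = 1369
3457 is larger

MMMCDLVII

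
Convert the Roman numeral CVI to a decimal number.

CVI: C=100, V=5, I=1
100 + 5 + 1 = 106

106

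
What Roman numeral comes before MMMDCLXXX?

MMMDCLXXX = 3680, so the previous integer is 3680 - 1 = 3679

MMMDCLXXIX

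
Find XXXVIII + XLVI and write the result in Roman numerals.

XXXVIII = 38
XLVI = 46
38 + 46 = 84

LXXXIV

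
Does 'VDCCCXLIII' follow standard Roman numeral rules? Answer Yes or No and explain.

'VDCCCXLIII': Invalid subtractive combination: VD

No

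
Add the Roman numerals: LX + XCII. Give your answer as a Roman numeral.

LX = 60
XCII = 92
60 + 92 = 152

CLII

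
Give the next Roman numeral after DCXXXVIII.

DCXXXVIII = 638; next is 639

DCXXXIX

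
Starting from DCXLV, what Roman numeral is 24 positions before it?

DCXLV = 645
645 - 24 = 621

DCXXI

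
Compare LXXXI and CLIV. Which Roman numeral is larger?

LXXXI = 81
CLIV = 154
154 is larger

CLIV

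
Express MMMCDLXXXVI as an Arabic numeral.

MMMCDLXXXVI: M=1000, M=1000, M=1000, CD=400, L=50, X=10, X=10, X=10, V=5, I=1
1000 + 1000 + 1000 + 400 + 50 + 10 + 10 + 10 + 5 + 1 = 3486

3486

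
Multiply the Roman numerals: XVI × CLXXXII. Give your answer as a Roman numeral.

XVI = 16
CLXXXII = 182
16 × 182 = 2912

MMCMXII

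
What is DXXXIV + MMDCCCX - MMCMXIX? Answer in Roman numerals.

DXXXIV = 534, MMDCCCX = 2810, MMCMXIX = 2919
534 + 2810 = 3344
3344 - 2919 = 425

CDXXV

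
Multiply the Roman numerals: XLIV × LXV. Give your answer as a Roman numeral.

XLIV = 44
LXV = 65
44 × 65 = 2860

MMDCCCLX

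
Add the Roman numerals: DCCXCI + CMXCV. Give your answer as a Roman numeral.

DCCXCI = 791
CMXCV = 995
791 + 995 = 1786

MDCCLXXXVI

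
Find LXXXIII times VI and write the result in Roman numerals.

LXXXIII = 83
VI = 6
83 × 6 = 498

CDXCVIII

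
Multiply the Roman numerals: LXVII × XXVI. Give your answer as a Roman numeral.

LXVII = 67
XXVI = 26
67 × 26 = 1742

MDCCXLII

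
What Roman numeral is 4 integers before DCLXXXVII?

DCLXXXVII = 687
687 - 4 = 683

DCLXXXIII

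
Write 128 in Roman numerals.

Convert 128 to Roman numerals:
  128 contains 1×100 (C)
  28 contains 2×10 (XX)
  8 contains 1×5 (V)
  3 contains 3×1 (III)

CXXVIII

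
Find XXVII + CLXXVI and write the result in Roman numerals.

XXVII = 27
CLXXVI = 176
27 + 176 = 203

CCIII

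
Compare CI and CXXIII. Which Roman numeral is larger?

CI = 101
CXXIII = 123
123 is larger

CXXIII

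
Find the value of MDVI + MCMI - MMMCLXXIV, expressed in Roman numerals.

MDVI = 1506, MCMI = 1901, MMMCLXXIV = 3174
1506 + 1901 = 3407
3407 - 3174 = 233

CCXXXIII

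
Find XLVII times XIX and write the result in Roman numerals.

XLVII = 47
XIX = 19
47 × 19 = 893

DCCCXCIII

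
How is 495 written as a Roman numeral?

Convert 495 to Roman numerals:
  495 contains 1×400 (CD)
  95 contains 1×90 (XC)
  5 contains 1×5 (V)

CDXCV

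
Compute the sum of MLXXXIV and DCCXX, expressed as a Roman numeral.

MLXXXIV = 1084
DCCXX = 720
1084 + 720 = 1804

MDCCCIV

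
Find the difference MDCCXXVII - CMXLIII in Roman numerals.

MDCCXXVII = 1727
CMXLIII = 943
1727 - 943 = 784

DCCLXXXIV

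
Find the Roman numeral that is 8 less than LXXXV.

LXXXV = 85
85 - 8 = 77

LXXVII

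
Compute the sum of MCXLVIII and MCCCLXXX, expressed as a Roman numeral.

MCXLVIII = 1148
MCCCLXXX = 1380
1148 + 1380 = 2528

MMDXXVIII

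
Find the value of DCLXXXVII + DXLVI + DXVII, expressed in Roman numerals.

DCLXXXVII = 687, DXLVI = 546, DXVII = 517
687 + 546 = 1233
1233 + 517 = 1750

MDCCL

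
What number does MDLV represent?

MDLV: M=1000, D=500, L=50, V=5
1000 + 500 + 50 + 5 = 1555

1555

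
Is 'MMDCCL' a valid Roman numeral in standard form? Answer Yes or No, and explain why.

'MMDCCL': Check the rules: uses only the symbols I, V, X, L, C, D, M; no symbol is repeated more than three times in a row; V, L and D each appear at most once; no smaller symbol precedes a larger one (values never increase from left to right). Value: M (1000) + M (1000) + D (500) + C (100) + C (100) + L (50) = 2750. So it is a valid standard Roman numeral.

Yes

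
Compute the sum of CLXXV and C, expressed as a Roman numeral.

CLXXV = 175
C = 100
175 + 100 = 275

CCLXXV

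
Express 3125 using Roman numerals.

Convert 3125 to Roman numerals:
  3125 contains 3×1000 (MMM)
  125 contains 1×100 (C)
  25 contains 2×10 (XX)
  5 contains 1×5 (V)

MMMCXXV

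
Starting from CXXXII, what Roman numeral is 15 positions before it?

CXXXII = 132
132 - 15 = 117

CXVII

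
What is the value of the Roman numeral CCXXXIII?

CCXXXIII: C=100, C=100, X=10, X=10, X=10, I=1, I=1, I=1
100 + 100 + 10 + 10 + 10 + 1 + 1 + 1 = 233

233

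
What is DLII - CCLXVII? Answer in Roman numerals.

DLII = 552
CCLXVII = 267
552 - 267 = 285

CCLXXXV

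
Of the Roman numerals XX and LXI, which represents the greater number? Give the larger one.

XX = 20
LXI = 61
61 is larger

LXI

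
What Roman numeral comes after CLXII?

CLXII = 162, so the next integer is 162 + 1 = 163

CLXIII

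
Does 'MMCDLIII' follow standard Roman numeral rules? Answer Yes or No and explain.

'MMCDLIII': Check the rules: uses only the symbols I, V, X, L, C, D, M; no symbol is repeated more than three times in a row; V, L and D each appear at most once; the only place a smaller symbol precedes a larger one is the allowed subtractive pair CD, the symbol right after such a pair (if any) is smaller than the pair's first symbol, and otherwise the values never increase from left to right. Value: M (1000) + M (1000) + CD (400) + L (50) + I (1) + I (1) + I (1) = 2453. So it is a valid standard Roman numeral.

Yes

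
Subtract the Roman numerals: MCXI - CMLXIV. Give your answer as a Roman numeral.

MCXI = 1111
CMLXIV = 964
1111 - 964 = 147

CXLVII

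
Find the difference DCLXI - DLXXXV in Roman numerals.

DCLXI = 661
DLXXXV = 585
661 - 585 = 76

LXXVI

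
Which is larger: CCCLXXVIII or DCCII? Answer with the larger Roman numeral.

CCCLXXVIII = 378
DCCII = 702
702 is larger

DCCII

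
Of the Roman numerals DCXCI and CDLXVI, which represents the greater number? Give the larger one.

DCXCI = 691
CDLXVI = 466
691 is larger

DCXCI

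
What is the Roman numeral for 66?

Convert 66 to Roman numerals:
  66 contains 1×50 (L)
  16 contains 1×10 (X)
  6 contains 1×5 (V)
  1 contains 1×1 (I)

LXVI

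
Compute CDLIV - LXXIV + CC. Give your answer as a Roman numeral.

CDLIV = 454, LXXIV = 74, CC = 200
454 - 74 = 380
380 + 200 = 580

DLXXX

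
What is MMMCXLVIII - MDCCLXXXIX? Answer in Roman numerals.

MMMCXLVIII = 3148
MDCCLXXXIX = 1789
3148 - 1789 = 1359

MCCCLIX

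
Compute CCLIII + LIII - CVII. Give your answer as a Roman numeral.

CCLIII = 253, LIII = 53, CVII = 107
253 + 53 = 306
306 - 107 = 199

CXCIX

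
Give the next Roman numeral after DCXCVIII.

DCXCVIII = 698; next is 699

DCXCIX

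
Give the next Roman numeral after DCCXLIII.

DCCXLIII = 743; next is 744

DCCXLIV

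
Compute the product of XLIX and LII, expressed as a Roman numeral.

XLIX = 49
LII = 52
49 × 52 = 2548

MMDXLVIII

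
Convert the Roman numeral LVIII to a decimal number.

LVIII: L=50, V=5, I=1, I=1, I=1
50 + 5 + 1 + 1 + 1 = 58

58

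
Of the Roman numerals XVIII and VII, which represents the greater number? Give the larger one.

XVIII = 18
VII = 7
18 is larger

XVIII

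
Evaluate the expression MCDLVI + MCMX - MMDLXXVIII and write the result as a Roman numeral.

MCDLVI = 1456, MCMX = 1910, MMDLXXVIII = 2578
1456 + 1910 = 3366
3366 - 2578 = 788

DCCLXXXVIII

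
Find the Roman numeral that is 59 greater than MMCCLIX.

MMCCLIX = 2259
2259 + 59 = 2318

MMCCCXVIII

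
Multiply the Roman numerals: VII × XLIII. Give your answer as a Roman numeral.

VII = 7
XLIII = 43
7 × 43 = 301

CCCI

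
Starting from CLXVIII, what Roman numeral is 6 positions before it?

CLXVIII = 168
168 - 6 = 162

CLXII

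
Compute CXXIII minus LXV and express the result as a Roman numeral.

CXXIII = 123
LXV = 65
123 - 65 = 58

LVIII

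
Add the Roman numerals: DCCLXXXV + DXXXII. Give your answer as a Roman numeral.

DCCLXXXV = 785
DXXXII = 532
785 + 532 = 1317

MCCCXVII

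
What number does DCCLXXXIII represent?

DCCLXXXIII: D=500, C=100, C=100, L=50, X=10, X=10, X=10, I=1, I=1, I=1
500 + 100 + 100 + 50 + 10 + 10 + 10 + 1 + 1 + 1 = 783

783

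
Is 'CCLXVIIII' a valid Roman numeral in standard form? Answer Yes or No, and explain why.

'CCLXVIIII': More than 3 consecutive I's

No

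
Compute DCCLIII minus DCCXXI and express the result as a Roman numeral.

DCCLIII = 753
DCCXXI = 721
753 - 721 = 32

XXXII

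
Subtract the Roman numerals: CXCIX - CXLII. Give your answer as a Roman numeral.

CXCIX = 199
CXLII = 142
199 - 142 = 57

LVII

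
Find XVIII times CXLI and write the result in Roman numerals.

XVIII = 18
CXLI = 141
18 × 141 = 2538

MMDXXXVIII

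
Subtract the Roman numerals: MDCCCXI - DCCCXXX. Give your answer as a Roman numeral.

MDCCCXI = 1811
DCCCXXX = 830
1811 - 830 = 981

CMLXXXI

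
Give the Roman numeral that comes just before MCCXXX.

MCCXXX = 1230, so the previous integer is 1230 - 1 = 1229

MCCXXIX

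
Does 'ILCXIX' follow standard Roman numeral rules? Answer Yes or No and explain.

'ILCXIX': Invalid subtractive combination: IL

No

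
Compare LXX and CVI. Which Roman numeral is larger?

LXX = 70
CVI = 106
106 is larger

CVI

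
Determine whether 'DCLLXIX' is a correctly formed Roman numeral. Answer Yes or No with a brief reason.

'DCLLXIX': L should not appear more than once

No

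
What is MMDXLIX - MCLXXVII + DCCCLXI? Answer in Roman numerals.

MMDXLIX = 2549, MCLXXVII = 1177, DCCCLXI = 861
2549 - 1177 = 1372
1372 + 861 = 2233

MMCCXXXIII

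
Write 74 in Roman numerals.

Convert 74 to Roman numerals:
  74 contains 1×50 (L)
  24 contains 2×10 (XX)
  4 contains 1×4 (IV)

LXXIV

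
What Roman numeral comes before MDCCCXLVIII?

MDCCCXLVIII = 1848, so the previous integer is 1848 - 1 = 1847

MDCCCXLVII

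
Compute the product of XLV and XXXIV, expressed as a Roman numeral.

XLV = 45
XXXIV = 34
45 × 34 = 1530

MDXXX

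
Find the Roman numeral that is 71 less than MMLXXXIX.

MMLXXXIX = 2089
2089 - 71 = 2018

MMXVIII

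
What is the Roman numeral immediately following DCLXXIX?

DCLXXIX = 679; next is 680

DCLXXX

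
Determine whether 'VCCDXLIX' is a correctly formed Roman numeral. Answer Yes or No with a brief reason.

'VCCDXLIX': Invalid subtractive combination: VC

No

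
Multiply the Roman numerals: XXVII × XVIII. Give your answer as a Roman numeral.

XXVII = 27
XVIII = 18
27 × 18 = 486

CDLXXXVI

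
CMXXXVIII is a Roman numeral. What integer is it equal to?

CMXXXVIII: CM=900, X=10, X=10, X=10, V=5, I=1, I=1, I=1
900 + 10 + 10 + 10 + 5 + 1 + 1 + 1 = 938

938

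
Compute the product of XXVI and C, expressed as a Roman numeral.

XXVI = 26
C = 100
26 × 100 = 2600

MMDC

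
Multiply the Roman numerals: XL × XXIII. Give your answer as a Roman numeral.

XL = 40
XXIII = 23
40 × 23 = 920

CMXX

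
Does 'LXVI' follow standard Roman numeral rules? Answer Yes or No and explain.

'LXVI': Check the rules: uses only the symbols I, V, X, L, C, D, M; no symbol is repeated more than three times in a row; V, L and D each appear at most once; no smaller symbol precedes a larger one (values never increase from left to right). Value: L (50) + X (10) + V (5) + I (1) = 66. So it is a valid standard Roman numeral.

Yes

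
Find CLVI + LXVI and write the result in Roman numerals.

CLVI = 156
LXVI = 66
156 + 66 = 222

CCXXII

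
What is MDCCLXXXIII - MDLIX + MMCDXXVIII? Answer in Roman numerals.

MDCCLXXXIII = 1783, MDLIX = 1559, MMCDXXVIII = 2428
1783 - 1559 = 224
224 + 2428 = 2652

MMDCLII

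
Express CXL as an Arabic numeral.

CXL: C=100, XL=40
100 + 40 = 140

140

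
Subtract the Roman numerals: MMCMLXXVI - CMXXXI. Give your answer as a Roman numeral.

MMCMLXXVI = 2976
CMXXXI = 931
2976 - 931 = 2045

MMXLV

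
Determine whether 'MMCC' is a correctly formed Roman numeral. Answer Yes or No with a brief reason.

'MMCC': Check the rules: uses only the symbols I, V, X, L, C, D, M; no symbol is repeated more than three times in a row; V, L and D each appear at most once; no smaller symbol precedes a larger one (values never increase from left to right). Value: M (1000) + M (1000) + C (100) + C (100) = 2200. So it is a valid standard Roman numeral.

Yes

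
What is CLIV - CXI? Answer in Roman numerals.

CLIV = 154
CXI = 111
154 - 111 = 43

XLIII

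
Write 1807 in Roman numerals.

Convert 1807 to Roman numerals:
  1807 contains 1×1000 (M)
  807 contains 1×500 (D)
  307 contains 3×100 (CCC)
  7 contains 1×5 (V)
  2 contains 2×1 (II)

MDCCCVII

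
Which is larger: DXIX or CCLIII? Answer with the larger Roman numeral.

DXIX = 519
CCLIII = 253
519 is larger

DXIX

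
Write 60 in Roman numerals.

Convert 60 to Roman numerals:
  60 contains 1×50 (L)
  10 contains 1×10 (X)

LX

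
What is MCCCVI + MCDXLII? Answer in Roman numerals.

MCCCVI = 1306
MCDXLII = 1442
1306 + 1442 = 2748

MMDCCXLVIII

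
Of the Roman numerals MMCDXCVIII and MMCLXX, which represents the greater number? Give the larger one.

MMCDXCVIII = 2498
MMCLXX = 2170
2498 is larger

MMCDXCVIII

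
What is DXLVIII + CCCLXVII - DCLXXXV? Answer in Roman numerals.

DXLVIII = 548, CCCLXVII = 367, DCLXXXV = 685
548 + 367 = 915
915 - 685 = 230

CCXXX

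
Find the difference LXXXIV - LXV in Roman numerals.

LXXXIV = 84
LXV = 65
84 - 65 = 19

XIX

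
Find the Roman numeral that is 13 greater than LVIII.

LVIII = 58
58 + 13 = 71

LXXI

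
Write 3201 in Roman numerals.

Convert 3201 to Roman numerals:
  3201 contains 3×1000 (MMM)
  201 contains 2×100 (CC)
  1 contains 1×1 (I)

MMMCCI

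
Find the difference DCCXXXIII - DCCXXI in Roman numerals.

DCCXXXIII = 733
DCCXXI = 721
733 - 721 = 12

XII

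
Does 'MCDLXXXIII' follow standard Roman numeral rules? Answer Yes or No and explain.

'MCDLXXXIII': Check the rules: uses only the symbols I, V, X, L, C, D, M; no symbol is repeated more than three times in a row; V, L and D each appear at most once; the only place a smaller symbol precedes a larger one is the allowed subtractive pair CD, the symbol right after such a pair (if any) is smaller than the pair's first symbol, and otherwise the values never increase from left to right. Value: M (1000) + CD (400) + L (50) + X (10) + X (10) + X (10) + I (1) + I (1) + I (1) = 1483. So it is a valid standard Roman numeral.

Yes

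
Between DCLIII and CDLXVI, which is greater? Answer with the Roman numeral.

DCLIII = 653
CDLXVI = 466
653 is larger

DCLIII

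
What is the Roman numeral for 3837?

Convert 3837 to Roman numerals:
  3837 contains 3×1000 (MMM)
  837 contains 1×500 (D)
  337 contains 3×100 (CCC)
  37 contains 3×10 (XXX)
  7 contains 1×5 (V)
  2 contains 2×1 (II)

MMMDCCCXXXVII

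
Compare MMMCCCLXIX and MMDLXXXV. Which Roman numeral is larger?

MMMCCCLXIX = 3369
MMDLXXXV = 2585
3369 is larger

MMMCCCLXIX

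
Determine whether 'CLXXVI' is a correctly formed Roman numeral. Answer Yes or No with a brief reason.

'CLXXVI': Check the rules: uses only the symbols I, V, X, L, C, D, M; no symbol is repeated more than three times in a row; V, L and D each appear at most once; no smaller symbol precedes a larger one (values never increase from left to right). Value: C (100) + L (50) + X (10) + X (10) + V (5) + I (1) = 176. So it is a valid standard Roman numeral.

Yes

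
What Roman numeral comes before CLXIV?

CLXIV = 164, so the previous integer is 164 - 1 = 163

CLXIII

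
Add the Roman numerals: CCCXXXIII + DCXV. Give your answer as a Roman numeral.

CCCXXXIII = 333
DCXV = 615
333 + 615 = 948

CMXLVIII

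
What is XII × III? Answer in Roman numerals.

XII = 12
III = 3
12 × 3 = 36

XXXVI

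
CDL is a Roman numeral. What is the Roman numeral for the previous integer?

CDL = 450, so the previous integer is 450 - 1 = 449

CDXLIX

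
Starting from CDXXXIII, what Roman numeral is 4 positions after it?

CDXXXIII = 433
433 + 4 = 437

CDXXXVII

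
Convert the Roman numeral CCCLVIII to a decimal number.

CCCLVIII: C=100, C=100, C=100, L=50, V=5, I=1, I=1, I=1
100 + 100 + 100 + 50 + 5 + 1 + 1 + 1 = 358

358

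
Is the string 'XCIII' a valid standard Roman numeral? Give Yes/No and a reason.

'XCIII': Check the rules: uses only the symbols I, V, X, L, C, D, M; no symbol is repeated more than three times in a row; V, L and D each appear at most once; the only place a smaller symbol precedes a larger one is the allowed subtractive pair XC, the symbol right after such a pair (if any) is smaller than the pair's first symbol, and otherwise the values never increase from left to right. Value: XC (90) + I (1) + I (1) + I (1) = 93. So it is a valid standard Roman numeral.

Yes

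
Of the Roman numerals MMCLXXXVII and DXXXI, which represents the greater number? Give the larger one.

MMCLXXXVII = 2187
DXXXI = 531
2187 is larger

MMCLXXXVII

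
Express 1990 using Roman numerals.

Convert 1990 to Roman numerals:
  1990 contains 1×1000 (M)
  990 contains 1×900 (CM)
  90 contains 1×90 (XC)

MCMXC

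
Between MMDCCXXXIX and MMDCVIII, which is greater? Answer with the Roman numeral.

MMDCCXXXIX = 2739
MMDCVIII = 2608
2739 is larger

MMDCCXXXIX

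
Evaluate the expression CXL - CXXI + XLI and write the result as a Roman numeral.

CXL = 140, CXXI = 121, XLI = 41
140 - 121 = 19
19 + 41 = 60

LX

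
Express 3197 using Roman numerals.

Convert 3197 to Roman numerals:
  3197 contains 3×1000 (MMM)
  197 contains 1×100 (C)
  97 contains 1×90 (XC)
  7 contains 1×5 (V)
  2 contains 2×1 (II)

MMMCXCVII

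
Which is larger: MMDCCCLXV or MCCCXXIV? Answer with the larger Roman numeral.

MMDCCCLXV = 2865
MCCCXXIV = 1324
2865 is larger

MMDCCCLXV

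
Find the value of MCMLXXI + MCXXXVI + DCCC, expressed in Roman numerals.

MCMLXXI = 1971, MCXXXVI = 1136, DCCC = 800
1971 + 1136 = 3107
3107 + 800 = 3907

MMMCMVII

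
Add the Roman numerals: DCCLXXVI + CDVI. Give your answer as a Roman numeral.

DCCLXXVI = 776
CDVI = 406
776 + 406 = 1182

MCLXXXII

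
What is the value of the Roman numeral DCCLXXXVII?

DCCLXXXVII: D=500, C=100, C=100, L=50, X=10, X=10, X=10, V=5, I=1, I=1
500 + 100 + 100 + 50 + 10 + 10 + 10 + 5 + 1 + 1 = 787

787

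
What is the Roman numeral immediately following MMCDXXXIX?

MMCDXXXIX = 2439; next is 2440

MMCDXL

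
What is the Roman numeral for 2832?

Convert 2832 to Roman numerals:
  2832 contains 2×1000 (MM)
  832 contains 1×500 (D)
  332 contains 3×100 (CCC)
  32 contains 3×10 (XXX)
  2 contains 2×1 (II)

MMDCCCXXXII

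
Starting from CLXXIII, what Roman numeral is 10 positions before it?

CLXXIII = 173
173 - 10 = 163

CLXIII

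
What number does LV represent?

LV: L=50, V=5
50 + 5 = 55

55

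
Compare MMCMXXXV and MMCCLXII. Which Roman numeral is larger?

MMCMXXXV = 2935
MMCCLXII = 2262
2935 is larger

MMCMXXXV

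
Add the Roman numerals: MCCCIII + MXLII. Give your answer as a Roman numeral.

MCCCIII = 1303
MXLII = 1042
1303 + 1042 = 2345

MMCCCXLV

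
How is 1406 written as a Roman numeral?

Convert 1406 to Roman numerals:
  1406 contains 1×1000 (M)
  406 contains 1×400 (CD)
  6 contains 1×5 (V)
  1 contains 1×1 (I)

MCDVI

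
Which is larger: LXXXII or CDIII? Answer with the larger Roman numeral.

LXXXII = 82
CDIII = 403
403 is larger

CDIII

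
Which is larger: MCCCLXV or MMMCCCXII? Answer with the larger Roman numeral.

MCCCLXV = 1365
MMMCCCXII = 3312
3312 is larger

MMMCCCXII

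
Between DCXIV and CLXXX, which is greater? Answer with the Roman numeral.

DCXIV = 614
CLXXX = 180
614 is larger

DCXIV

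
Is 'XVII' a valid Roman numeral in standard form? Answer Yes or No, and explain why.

'XVII': Check the rules: uses only the symbols I, V, X, L, C, D, M; no symbol is repeated more than three times in a row; V, L and D each appear at most once; no smaller symbol precedes a larger one (values never increase from left to right). Value: X (10) + V (5) + I (1) + I (1) = 17. So it is a valid standard Roman numeral.

Yes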